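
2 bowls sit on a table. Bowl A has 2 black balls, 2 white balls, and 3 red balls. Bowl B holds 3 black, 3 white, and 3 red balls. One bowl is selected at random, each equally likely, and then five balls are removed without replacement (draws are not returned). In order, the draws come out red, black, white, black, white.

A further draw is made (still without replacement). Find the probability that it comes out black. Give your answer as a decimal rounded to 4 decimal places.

0.1500

Compute the likelihood of the observed sequence for each case: P(data | bowl A) = (3/7)(2/6)(2/5)(1/4)(1/3) = 1/210; P(data | bowl B) = (3/9)(3/8)(3/7)(2/6)(2/5) = 1/140.
The prior-weighted likelihoods are 1/2 · 1/210 = 1/420, 1/2 · 1/140 = 1/280; summing to 1/168.
Dividing through by the total gives posterior P(bowl A | data) = 2/5, P(bowl B | data) = 3/5.
So P(black next | data) = Σ P(black next | H) P(H | data) = (0)(2/5) + (1/4)(3/5) = 3/20.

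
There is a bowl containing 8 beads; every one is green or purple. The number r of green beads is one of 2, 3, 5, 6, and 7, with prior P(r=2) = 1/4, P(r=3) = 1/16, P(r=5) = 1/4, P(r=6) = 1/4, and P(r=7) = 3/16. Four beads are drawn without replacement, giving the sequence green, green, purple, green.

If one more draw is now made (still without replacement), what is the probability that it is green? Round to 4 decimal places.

Compute the likelihood of the observed sequence for each case: P(data | r = 2) = (2/8)(1/7)(6/6)(0/5) = 0; P(data | r = 3) = (3/8)(2/7)(5/6)(1/5) = 1/56; P(data | r = 5) = (5/8)(4/7)(3/6)(3/5) = 3/28; P(data | r = 6) = (6/8)(5/7)(2/6)(4/5) = 1/7; P(data | r = 7) = (7/8)(6/7)(1/6)(5/5) = 1/8.
Multiplying each by its prior: 1/4 · 0 = 0, 1/16 · 1/56 = 1/896, 1/4 · 3/28 = 3/112, 1/4 · 1/7 = 1/28, 3/16 · 1/8 = 3/128; with total 39/448.
Normalising, the posterior is P(r = 2 | data) = 0, P(r = 3 | data) = 1/78, P(r = 5 | data) = 4/13, P(r = 6 | data) = 16/39, P(r = 7 | data) = 7/26.
Averaging over the posterior, P(green next | data) = (0)(1/78) + (1/2)(4/13) + (3/4)(16/39) + (1)(7/26) = 19/26.

0.7308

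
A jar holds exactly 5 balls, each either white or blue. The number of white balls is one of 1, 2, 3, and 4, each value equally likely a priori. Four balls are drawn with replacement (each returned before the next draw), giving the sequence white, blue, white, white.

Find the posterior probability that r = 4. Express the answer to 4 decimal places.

0.4384

Compute the likelihood of the observed sequence for each case: P(data | r = 1) = (1/5)(4/5)(1/5)(1/5) = 0.0064; P(data | r = 2) = (2/5)(3/5)(2/5)(2/5) = 0.0384; P(data | r = 3) = (3/5)(2/5)(3/5)(3/5) = 0.0864; P(data | r = 4) = (4/5)(1/5)(4/5)(4/5) = 0.1024.
The prior-weighted likelihoods are 1/4 · 0.0064 = 0.0016, 1/4 · 0.0384 = 0.0096, 1/4 · 0.0864 = 0.0216, 1/4 · 0.1024 = 0.0256; these sum to 0.0584.
Therefore the posterior P(r = 4 | data) = (0.0256) / (0.0584) = 0.43836.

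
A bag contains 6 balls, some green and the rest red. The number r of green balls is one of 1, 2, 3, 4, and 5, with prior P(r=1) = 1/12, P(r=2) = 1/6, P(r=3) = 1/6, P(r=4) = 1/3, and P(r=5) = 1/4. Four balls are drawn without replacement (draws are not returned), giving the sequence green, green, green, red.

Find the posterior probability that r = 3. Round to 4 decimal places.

0.0882

Under each hypothesis, the probability of the observed sequence is: P(data | r = 1) = (1/6)(0/5) = 0; P(data | r = 2) = (2/6)(1/5)(0/4) = 0; P(data | r = 3) = (3/6)(2/5)(1/4)(3/3) = 1/20; P(data | r = 4) = (4/6)(3/5)(2/4)(2/3) = 2/15; P(data | r = 5) = (5/6)(4/5)(3/4)(1/3) = 1/6.
Multiplying each by its prior: 1/12 · 0 = 0, 1/6 · 0 = 0, 1/6 · 1/20 = 1/120, 1/3 · 2/15 = 2/45, 1/4 · 1/6 = 1/24; summing to 17/180.
Therefore the posterior P(r = 3 | data) = (1/120) / (17/180) = 3/34.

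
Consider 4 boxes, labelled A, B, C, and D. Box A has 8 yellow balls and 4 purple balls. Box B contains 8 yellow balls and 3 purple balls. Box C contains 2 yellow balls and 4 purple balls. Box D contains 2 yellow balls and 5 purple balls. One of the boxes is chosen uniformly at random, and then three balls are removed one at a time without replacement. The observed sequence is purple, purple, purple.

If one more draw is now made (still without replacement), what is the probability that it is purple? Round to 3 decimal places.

For each hypothesis, P(data | H) works out to: P(data | box A) = (4/12)(3/11)(2/10) = 0.018182; P(data | box B) = (3/11)(2/10)(1/9) = 0.0060606; P(data | box C) = (4/6)(3/5)(2/4) = 0.2; P(data | box D) = (5/7)(4/6)(3/5) = 0.28571.
Weighting by the prior gives 1/4 · 0.018182 = 0.0045455, 1/4 · 0.0060606 = 0.0015152, 1/4 · 0.2 = 0.05, 1/4 · 0.28571 = 0.071429; with total 0.12749.
Dividing through by the total gives posterior P(box A | data) = 0.035654, P(box B | data) = 0.011885, P(box C | data) = 0.39219, P(box D | data) = 0.56027.
Averaging over the posterior, P(purple next | data) = (1/9)(0.035654) + (0)(0.011885) + (1/3)(0.39219) + (1/2)(0.56027) = 0.41483.

0.415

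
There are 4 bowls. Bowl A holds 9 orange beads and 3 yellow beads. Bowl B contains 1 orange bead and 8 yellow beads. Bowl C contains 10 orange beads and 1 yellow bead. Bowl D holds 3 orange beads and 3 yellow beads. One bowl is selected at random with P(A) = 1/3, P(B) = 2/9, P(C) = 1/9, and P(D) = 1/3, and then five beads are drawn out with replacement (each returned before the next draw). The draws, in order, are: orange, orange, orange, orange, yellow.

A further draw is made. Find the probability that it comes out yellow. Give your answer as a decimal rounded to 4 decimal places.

0.2849

The likelihood of the observed sequence under each hypothesis: P(data | bowl A) = (9/12)(9/12)(9/12)(9/12)(3/12) = 0.079102; P(data | bowl B) = (1/9)(1/9)(1/9)(1/9)(8/9) = 0.00013548; P(data | bowl C) = (10/11)(10/11)(10/11)(10/11)(1/11) = 0.062092; P(data | bowl D) = (3/6)(3/6)(3/6)(3/6)(3/6) = 0.03125.
Multiplying each by its prior: 1/3 · 0.079102 = 0.026367, 2/9 · 0.00013548 = 3.0107e-05, 1/9 · 0.062092 = 0.0068991, 1/3 · 0.03125 = 0.010417; summing to 0.043713.
Dividing through by the total gives posterior P(bowl A | data) = 0.60319, P(bowl B | data) = 0.00068874, P(bowl C | data) = 0.15783, P(bowl D | data) = 0.2383.
The predictive probability is P(yellow next | data) = (1/4)(0.60319) + (8/9)(0.00068874) + (1/11)(0.15783) + (1/2)(0.2383) = 0.28491.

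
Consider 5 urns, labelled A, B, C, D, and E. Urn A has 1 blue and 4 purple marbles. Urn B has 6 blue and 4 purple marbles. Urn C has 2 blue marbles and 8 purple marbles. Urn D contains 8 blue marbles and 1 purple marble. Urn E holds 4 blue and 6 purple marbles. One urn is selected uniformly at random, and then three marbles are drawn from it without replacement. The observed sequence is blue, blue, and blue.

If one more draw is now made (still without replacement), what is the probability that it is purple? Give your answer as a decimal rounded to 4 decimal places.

0.2711

Under each hypothesis, the probability of the observed sequence is: P(data | urn A) = (1/5)(0/4) = 0; P(data | urn B) = (6/10)(5/9)(4/8) = 1/6; P(data | urn C) = (2/10)(1/9)(0/8) = 0; P(data | urn D) = (8/9)(7/8)(6/7) = 2/3; P(data | urn E) = (4/10)(3/9)(2/8) = 1/30.
The prior-weighted likelihoods are 1/5 · 0 = 0, 1/5 · 1/6 = 1/30, 1/5 · 0 = 0, 1/5 · 2/3 = 2/15, 1/5 · 1/30 = 1/150; summing to 13/75.
Normalising, the posterior is P(urn A | data) = 0, P(urn B | data) = 5/26, P(urn C | data) = 0, P(urn D | data) = 10/13, P(urn E | data) = 1/26.
Averaging over the posterior, P(purple next | data) = (4/7)(5/26) + (1/6)(10/13) + (6/7)(1/26) = 74/273.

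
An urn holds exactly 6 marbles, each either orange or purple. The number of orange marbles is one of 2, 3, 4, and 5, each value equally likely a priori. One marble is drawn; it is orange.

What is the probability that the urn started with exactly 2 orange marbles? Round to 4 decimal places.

The likelihood of this draw under each hypothesis: P(data | r = 2) = (2/6) = 1/3; P(data | r = 3) = (3/6) = 1/2; P(data | r = 4) = (4/6) = 2/3; P(data | r = 5) = (5/6) = 5/6.
Weighting by the prior gives 1/4 · 1/3 = 1/12, 1/4 · 1/2 = 1/8, 1/4 · 2/3 = 1/6, 1/4 · 5/6 = 5/24; these sum to 7/12.
Hence P(r = 2 | data) = (1/12) / (7/12) = 1/7.

0.1429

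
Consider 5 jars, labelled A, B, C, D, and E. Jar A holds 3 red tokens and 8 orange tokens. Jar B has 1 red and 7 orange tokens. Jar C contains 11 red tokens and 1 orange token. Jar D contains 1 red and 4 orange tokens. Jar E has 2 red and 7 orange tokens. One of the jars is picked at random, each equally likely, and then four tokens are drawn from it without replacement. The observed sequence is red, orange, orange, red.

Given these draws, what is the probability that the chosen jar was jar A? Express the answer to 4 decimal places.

0.6043

Compute the likelihood of the observed sequence for each case: P(data | jar A) = (3/11)(8/10)(7/9)(2/8) = 0.042424; P(data | jar B) = (1/8)(7/7)(6/6)(0/5) = 0; P(data | jar C) = (11/12)(1/11)(0/10) = 0; P(data | jar D) = (1/5)(4/4)(3/3)(0/2) = 0; P(data | jar E) = (2/9)(7/8)(6/7)(1/6) = 0.027778.
Multiplying each by its prior: 1/5 · 0.042424 = 0.0084848, 1/5 · 0 = 0, 1/5 · 0 = 0, 1/5 · 0 = 0, 1/5 · 0.027778 = 0.0055556; summing to 0.01404.
Therefore the posterior P(jar A | data) = (0.0084848) / (0.01404) = 0.60432.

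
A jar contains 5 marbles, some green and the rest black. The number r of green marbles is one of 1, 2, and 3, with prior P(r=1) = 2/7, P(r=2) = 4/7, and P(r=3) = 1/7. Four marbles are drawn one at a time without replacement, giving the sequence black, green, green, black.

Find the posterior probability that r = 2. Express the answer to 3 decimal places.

The likelihood of the observed sequence under each hypothesis: P(data | r = 1) = (4/5)(1/4)(0/3) = 0; P(data | r = 2) = (3/5)(2/4)(1/3)(2/2) = 1/10; P(data | r = 3) = (2/5)(3/4)(2/3)(1/2) = 1/10.
The prior-weighted likelihoods are 2/7 · 0 = 0, 4/7 · 1/10 = 2/35, 1/7 · 1/10 = 1/70; summing to 1/14.
Therefore the posterior P(r = 2 | data) = (2/35) / (1/14) = 4/5.

0.800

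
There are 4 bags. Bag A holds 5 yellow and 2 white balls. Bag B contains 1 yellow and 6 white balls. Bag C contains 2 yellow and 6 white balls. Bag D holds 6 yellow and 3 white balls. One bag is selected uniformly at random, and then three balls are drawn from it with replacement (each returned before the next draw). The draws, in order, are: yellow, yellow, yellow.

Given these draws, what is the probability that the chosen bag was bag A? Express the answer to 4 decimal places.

Under each hypothesis, the probability of the observed sequence is: P(data | bag A) = (5/7)(5/7)(5/7) = 0.36443; P(data | bag B) = (1/7)(1/7)(1/7) = 0.0029155; P(data | bag C) = (2/8)(2/8)(2/8) = 0.015625; P(data | bag D) = (6/9)(6/9)(6/9) = 0.2963.
Multiplying each by its prior: 1/4 · 0.36443 = 0.091108, 1/4 · 0.0029155 = 0.00072886, 1/4 · 0.015625 = 0.0039062, 1/4 · 0.2963 = 0.074074; summing to 0.16982.
Hence P(bag A | data) = (0.091108) / (0.16982) = 0.53651.

0.5365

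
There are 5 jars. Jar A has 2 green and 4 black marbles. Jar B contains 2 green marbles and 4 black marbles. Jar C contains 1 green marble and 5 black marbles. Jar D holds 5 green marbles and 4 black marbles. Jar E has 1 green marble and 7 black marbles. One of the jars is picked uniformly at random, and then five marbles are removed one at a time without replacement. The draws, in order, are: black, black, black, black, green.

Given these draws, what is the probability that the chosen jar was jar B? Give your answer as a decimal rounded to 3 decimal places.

0.154

The likelihood of the observed sequence under each hypothesis: P(data | jar A) = (4/6)(3/5)(2/4)(1/3)(2/2) = 0.066667; P(data | jar B) = (4/6)(3/5)(2/4)(1/3)(2/2) = 0.066667; P(data | jar C) = (5/6)(4/5)(3/4)(2/3)(1/2) = 0.16667; P(data | jar D) = (4/9)(3/8)(2/7)(1/6)(5/5) = 0.0079365; P(data | jar E) = (7/8)(6/7)(5/6)(4/5)(1/4) = 0.125.
Multiplying each by its prior: 1/5 · 0.066667 = 0.013333, 1/5 · 0.066667 = 0.013333, 1/5 · 0.16667 = 0.033333, 1/5 · 0.0079365 = 0.0015873, 1/5 · 0.125 = 0.025; with total 0.086587.
By Bayes' rule, P(jar B | data) = (0.013333) / (0.086587) = 0.15399.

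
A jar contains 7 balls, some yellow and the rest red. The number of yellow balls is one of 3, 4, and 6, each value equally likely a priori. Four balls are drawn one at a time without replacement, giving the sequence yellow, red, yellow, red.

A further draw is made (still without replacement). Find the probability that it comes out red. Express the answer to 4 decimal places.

0.5000

For each hypothesis, P(data | H) works out to: P(data | r = 3) = (3/7)(4/6)(2/5)(3/4) = 3/35; P(data | r = 4) = (4/7)(3/6)(3/5)(2/4) = 3/35; P(data | r = 6) = (6/7)(1/6)(5/5)(0/4) = 0.
Multiplying each by its prior: 1/3 · 3/35 = 1/35, 1/3 · 3/35 = 1/35, 1/3 · 0 = 0; with total 2/35.
Dividing through by the total gives posterior P(r = 3 | data) = 1/2, P(r = 4 | data) = 1/2, P(r = 6 | data) = 0.
Averaging over the posterior, P(red next | data) = (2/3)(1/2) + (1/3)(1/2) = 1/2.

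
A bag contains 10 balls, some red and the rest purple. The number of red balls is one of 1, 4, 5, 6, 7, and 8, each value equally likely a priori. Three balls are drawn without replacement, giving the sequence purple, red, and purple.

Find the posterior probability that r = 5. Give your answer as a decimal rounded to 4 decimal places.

The likelihood of the observed sequence under each hypothesis: P(data | r = 1) = (9/10)(1/9)(8/8) = 0.1; P(data | r = 4) = (6/10)(4/9)(5/8) = 0.16667; P(data | r = 5) = (5/10)(5/9)(4/8) = 0.13889; P(data | r = 6) = (4/10)(6/9)(3/8) = 0.1; P(data | r = 7) = (3/10)(7/9)(2/8) = 0.058333; P(data | r = 8) = (2/10)(8/9)(1/8) = 0.022222.
The prior-weighted likelihoods are 1/6 · 0.1 = 0.016667, 1/6 · 0.16667 = 0.027778, 1/6 · 0.13889 = 0.023148, 1/6 · 0.1 = 0.016667, 1/6 · 0.058333 = 0.0097222, 1/6 · 0.022222 = 0.0037037; these sum to 0.097685.
Therefore the posterior P(r = 5 | data) = (0.023148) / (0.097685) = 0.23697.

0.2370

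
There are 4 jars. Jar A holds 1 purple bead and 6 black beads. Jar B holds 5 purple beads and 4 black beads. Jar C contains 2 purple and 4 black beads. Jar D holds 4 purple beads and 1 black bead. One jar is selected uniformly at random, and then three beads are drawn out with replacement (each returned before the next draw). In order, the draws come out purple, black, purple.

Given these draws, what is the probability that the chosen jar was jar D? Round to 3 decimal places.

0.359

The likelihood of the observed sequence under each hypothesis: P(data | jar A) = (1/7)(6/7)(1/7) = 0.017493; P(data | jar B) = (5/9)(4/9)(5/9) = 0.13717; P(data | jar C) = (2/6)(4/6)(2/6) = 0.074074; P(data | jar D) = (4/5)(1/5)(4/5) = 0.128.
The prior-weighted likelihoods are 1/4 · 0.017493 = 0.0043732, 1/4 · 0.13717 = 0.034294, 1/4 · 0.074074 = 0.018519, 1/4 · 0.128 = 0.032; with total 0.089185.
So P(jar D | data) = (0.032) / (0.089185) = 0.3588.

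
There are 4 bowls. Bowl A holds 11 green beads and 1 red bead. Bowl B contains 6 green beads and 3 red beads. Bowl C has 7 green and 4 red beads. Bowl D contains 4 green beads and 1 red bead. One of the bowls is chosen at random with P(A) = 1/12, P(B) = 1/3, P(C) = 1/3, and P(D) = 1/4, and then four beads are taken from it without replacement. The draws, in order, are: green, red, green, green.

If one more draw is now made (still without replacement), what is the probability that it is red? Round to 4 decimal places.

The likelihood of the observed sequence under each hypothesis: P(data | bowl A) = (11/12)(1/11)(10/10)(9/9) = 0.083333; P(data | bowl B) = (6/9)(3/8)(5/7)(4/6) = 0.11905; P(data | bowl C) = (7/11)(4/10)(6/9)(5/8) = 0.10606; P(data | bowl D) = (4/5)(1/4)(3/3)(2/2) = 0.2.
The prior-weighted likelihoods are 1/12 · 0.083333 = 0.0069444, 1/3 · 0.11905 = 0.039683, 1/3 · 0.10606 = 0.035354, 1/4 · 0.2 = 0.05; summing to 0.13198.
The posterior is then P(bowl A | data) = 0.052617, P(bowl B | data) = 0.30067, P(bowl C | data) = 0.26787, P(bowl D | data) = 0.37884.
So P(red next | data) = Σ P(red next | H) P(H | data) = (0)(0.052617) + (2/5)(0.30067) + (3/7)(0.26787) + (0)(0.37884) = 0.23507.

0.2351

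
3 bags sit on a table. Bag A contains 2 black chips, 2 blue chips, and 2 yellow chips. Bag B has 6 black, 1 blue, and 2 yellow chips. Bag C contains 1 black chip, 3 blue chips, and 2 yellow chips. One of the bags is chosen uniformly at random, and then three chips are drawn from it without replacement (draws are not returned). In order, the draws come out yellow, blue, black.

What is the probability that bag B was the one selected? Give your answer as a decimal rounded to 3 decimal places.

0.169

Under each hypothesis, the probability of the observed sequence is: P(data | bag A) = (2/6)(2/5)(2/4) = 0.066667; P(data | bag B) = (2/9)(1/8)(6/7) = 0.02381; P(data | bag C) = (2/6)(3/5)(1/4) = 0.05.
Multiplying each by its prior: 1/3 · 0.066667 = 0.022222, 1/3 · 0.02381 = 0.0079365, 1/3 · 0.05 = 0.016667; summing to 0.046825.
So P(bag B | data) = (0.0079365) / (0.046825) = 0.16949.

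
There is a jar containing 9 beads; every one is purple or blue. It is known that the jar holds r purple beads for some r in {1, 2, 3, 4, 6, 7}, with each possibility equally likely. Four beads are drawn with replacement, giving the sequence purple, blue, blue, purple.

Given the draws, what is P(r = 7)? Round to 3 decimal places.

0.130

Under each hypothesis, the probability of the observed sequence is: P(data | r = 1) = (1/9)(8/9)(8/9)(1/9) = 0.0097546; P(data | r = 2) = (2/9)(7/9)(7/9)(2/9) = 0.029873; P(data | r = 3) = (3/9)(6/9)(6/9)(3/9) = 0.049383; P(data | r = 4) = (4/9)(5/9)(5/9)(4/9) = 0.060966; P(data | r = 6) = (6/9)(3/9)(3/9)(6/9) = 0.049383; P(data | r = 7) = (7/9)(2/9)(2/9)(7/9) = 0.029873.
Multiplying each by its prior: 1/6 · 0.0097546 = 0.0016258, 1/6 · 0.029873 = 0.0049789, 1/6 · 0.049383 = 0.0082305, 1/6 · 0.060966 = 0.010161, 1/6 · 0.049383 = 0.0082305, 1/6 · 0.029873 = 0.0049789; with total 0.038206.
So P(r = 7 | data) = (0.0049789) / (0.038206) = 0.13032.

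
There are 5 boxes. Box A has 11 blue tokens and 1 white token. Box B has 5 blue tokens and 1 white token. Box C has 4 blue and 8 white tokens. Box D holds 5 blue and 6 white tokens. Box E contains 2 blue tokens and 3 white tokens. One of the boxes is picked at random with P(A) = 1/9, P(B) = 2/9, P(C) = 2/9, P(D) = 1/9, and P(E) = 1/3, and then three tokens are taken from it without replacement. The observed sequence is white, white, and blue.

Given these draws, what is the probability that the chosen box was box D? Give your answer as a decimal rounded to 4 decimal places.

0.1389

Under each hypothesis, the probability of the observed sequence is: P(data | box A) = (1/12)(0/11) = 0; P(data | box B) = (1/6)(0/5) = 0; P(data | box C) = (8/12)(7/11)(4/10) = 0.1697; P(data | box D) = (6/11)(5/10)(5/9) = 0.15152; P(data | box E) = (3/5)(2/4)(2/3) = 0.2.
Weighting by the prior gives 1/9 · 0 = 0, 2/9 · 0 = 0, 2/9 · 0.1697 = 0.03771, 1/9 · 0.15152 = 0.016835, 1/3 · 0.2 = 0.066667; these sum to 0.12121.
So P(box D | data) = (0.016835) / (0.12121) = 0.13889.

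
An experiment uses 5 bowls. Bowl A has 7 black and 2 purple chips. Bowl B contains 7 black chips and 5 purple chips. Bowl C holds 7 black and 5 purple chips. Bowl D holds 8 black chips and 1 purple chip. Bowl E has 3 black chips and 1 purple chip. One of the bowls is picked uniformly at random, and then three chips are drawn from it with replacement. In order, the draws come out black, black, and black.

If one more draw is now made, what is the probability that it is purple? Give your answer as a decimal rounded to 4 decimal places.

0.2277

For each hypothesis, P(data | H) works out to: P(data | bowl A) = (7/9)(7/9)(7/9) = 0.47051; P(data | bowl B) = (7/12)(7/12)(7/12) = 0.1985; P(data | bowl C) = (7/12)(7/12)(7/12) = 0.1985; P(data | bowl D) = (8/9)(8/9)(8/9) = 0.70233; P(data | bowl E) = (3/4)(3/4)(3/4) = 0.42188.
The prior-weighted likelihoods are 1/5 · 0.47051 = 0.094102, 1/5 · 0.1985 = 0.039699, 1/5 · 0.1985 = 0.039699, 1/5 · 0.70233 = 0.14047, 1/5 · 0.42188 = 0.084375; summing to 0.39834.
The posterior is then P(bowl A | data) = 0.23623, P(bowl B | data) = 0.099661, P(bowl C | data) = 0.099661, P(bowl D | data) = 0.35263, P(bowl E | data) = 0.21182.
So P(purple next | data) = Σ P(purple next | H) P(H | data) = (2/9)(0.23623) + (5/12)(0.099661) + (5/12)(0.099661) + (1/9)(0.35263) + (1/4)(0.21182) = 0.22768.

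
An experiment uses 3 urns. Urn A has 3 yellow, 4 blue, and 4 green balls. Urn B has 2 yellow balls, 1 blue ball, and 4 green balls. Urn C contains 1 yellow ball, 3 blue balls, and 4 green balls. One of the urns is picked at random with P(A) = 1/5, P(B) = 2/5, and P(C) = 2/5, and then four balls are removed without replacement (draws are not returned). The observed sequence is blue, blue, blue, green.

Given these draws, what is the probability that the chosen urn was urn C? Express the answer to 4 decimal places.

Under each hypothesis, the probability of the observed sequence is: P(data | urn A) = (4/11)(3/10)(2/9)(4/8) = 0.012121; P(data | urn B) = (1/7)(0/6) = 0; P(data | urn C) = (3/8)(2/7)(1/6)(4/5) = 0.014286.
The prior-weighted likelihoods are 1/5 · 0.012121 = 0.0024242, 2/5 · 0 = 0, 2/5 · 0.014286 = 0.0057143; these sum to 0.0081385.
So P(urn C | data) = (0.0057143) / (0.0081385) = 0.70213.

0.7021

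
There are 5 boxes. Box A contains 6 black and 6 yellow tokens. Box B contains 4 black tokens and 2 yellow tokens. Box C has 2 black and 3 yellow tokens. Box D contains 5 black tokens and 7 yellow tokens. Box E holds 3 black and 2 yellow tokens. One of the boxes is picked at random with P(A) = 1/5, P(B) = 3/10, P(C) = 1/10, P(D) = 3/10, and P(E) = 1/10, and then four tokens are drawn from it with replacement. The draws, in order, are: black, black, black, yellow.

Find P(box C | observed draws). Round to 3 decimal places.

Under each hypothesis, the probability of the observed sequence is: P(data | box A) = (6/12)(6/12)(6/12)(6/12) = 0.0625; P(data | box B) = (4/6)(4/6)(4/6)(2/6) = 0.098765; P(data | box C) = (2/5)(2/5)(2/5)(3/5) = 0.0384; P(data | box D) = (5/12)(5/12)(5/12)(7/12) = 0.042197; P(data | box E) = (3/5)(3/5)(3/5)(2/5) = 0.0864.
Weighting by the prior gives 1/5 · 0.0625 = 0.0125, 3/10 · 0.098765 = 0.02963, 1/10 · 0.0384 = 0.00384, 3/10 · 0.042197 = 0.012659, 1/10 · 0.0864 = 0.00864; summing to 0.067269.
Therefore the posterior P(box C | data) = (0.00384) / (0.067269) = 0.057084.

0.057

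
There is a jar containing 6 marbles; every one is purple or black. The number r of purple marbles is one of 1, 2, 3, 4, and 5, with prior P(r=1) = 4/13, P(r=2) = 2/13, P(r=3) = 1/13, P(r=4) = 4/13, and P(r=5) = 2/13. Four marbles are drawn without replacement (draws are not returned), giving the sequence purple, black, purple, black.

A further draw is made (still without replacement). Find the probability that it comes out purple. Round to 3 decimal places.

0.633

The likelihood of the observed sequence under each hypothesis: P(data | r = 1) = (1/6)(5/5)(0/4) = 0; P(data | r = 2) = (2/6)(4/5)(1/4)(3/3) = 1/15; P(data | r = 3) = (3/6)(3/5)(2/4)(2/3) = 1/10; P(data | r = 4) = (4/6)(2/5)(3/4)(1/3) = 1/15; P(data | r = 5) = (5/6)(1/5)(4/4)(0/3) = 0.
Weighting by the prior gives 4/13 · 0 = 0, 2/13 · 1/15 = 2/195, 1/13 · 1/10 = 1/130, 4/13 · 1/15 = 4/195, 2/13 · 0 = 0; with total 1/26.
Dividing through by the total gives posterior P(r = 1 | data) = 0, P(r = 2 | data) = 4/15, P(r = 3 | data) = 1/5, P(r = 4 | data) = 8/15, P(r = 5 | data) = 0.
So P(purple next | data) = Σ P(purple next | H) P(H | data) = (0)(4/15) + (1/2)(1/5) + (1)(8/15) = 19/30.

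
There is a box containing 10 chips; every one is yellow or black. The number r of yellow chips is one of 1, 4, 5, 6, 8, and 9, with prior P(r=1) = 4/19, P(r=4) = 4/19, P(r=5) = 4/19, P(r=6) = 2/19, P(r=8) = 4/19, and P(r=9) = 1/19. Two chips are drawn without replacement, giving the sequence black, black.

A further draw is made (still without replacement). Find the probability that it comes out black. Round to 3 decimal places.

Compute the likelihood of the observed sequence for each case: P(data | r = 1) = (9/10)(8/9) = 4/5; P(data | r = 4) = (6/10)(5/9) = 1/3; P(data | r = 5) = (5/10)(4/9) = 2/9; P(data | r = 6) = (4/10)(3/9) = 2/15; P(data | r = 8) = (2/10)(1/9) = 1/45; P(data | r = 9) = (1/10)(0/9) = 0.
Multiplying each by its prior: 4/19 · 4/5 = 16/95, 4/19 · 1/3 = 4/57, 4/19 · 2/9 = 8/171, 2/19 · 2/15 = 4/285, 4/19 · 1/45 = 4/855, 1/19 · 0 = 0; with total 52/171.
Dividing through by the total gives posterior P(r = 1 | data) = 36/65, P(r = 4 | data) = 3/13, P(r = 5 | data) = 2/13, P(r = 6 | data) = 3/65, P(r = 8 | data) = 1/65, P(r = 9 | data) = 0.
The predictive probability is P(black next | data) = (7/8)(36/65) + (1/2)(3/13) + (3/8)(2/13) + (1/4)(3/65) + (0)(1/65) = 87/130.

0.669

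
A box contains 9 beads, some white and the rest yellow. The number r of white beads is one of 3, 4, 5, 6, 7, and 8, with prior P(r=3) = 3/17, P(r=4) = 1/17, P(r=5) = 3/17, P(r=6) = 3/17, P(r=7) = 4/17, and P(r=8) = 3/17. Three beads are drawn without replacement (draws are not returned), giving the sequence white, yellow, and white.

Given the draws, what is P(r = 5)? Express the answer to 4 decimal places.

0.2030

For each hypothesis, P(data | H) works out to: P(data | r = 3) = (3/9)(6/8)(2/7) = 0.071429; P(data | r = 4) = (4/9)(5/8)(3/7) = 0.11905; P(data | r = 5) = (5/9)(4/8)(4/7) = 0.15873; P(data | r = 6) = (6/9)(3/8)(5/7) = 0.17857; P(data | r = 7) = (7/9)(2/8)(6/7) = 0.16667; P(data | r = 8) = (8/9)(1/8)(7/7) = 0.11111.
Weighting by the prior gives 3/17 · 0.071429 = 0.012605, 1/17 · 0.11905 = 0.0070028, 3/17 · 0.15873 = 0.028011, 3/17 · 0.17857 = 0.031513, 4/17 · 0.16667 = 0.039216, 3/17 · 0.11111 = 0.019608; with total 0.13796.
Hence P(r = 5 | data) = (0.028011) / (0.13796) = 0.20305.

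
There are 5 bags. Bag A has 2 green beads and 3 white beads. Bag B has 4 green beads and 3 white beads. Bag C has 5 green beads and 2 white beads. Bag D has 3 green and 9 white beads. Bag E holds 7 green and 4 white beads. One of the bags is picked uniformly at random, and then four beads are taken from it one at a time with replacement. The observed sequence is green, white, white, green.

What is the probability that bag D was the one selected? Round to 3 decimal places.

0.142

The likelihood of the observed sequence under each hypothesis: P(data | bag A) = (2/5)(3/5)(3/5)(2/5) = 0.0576; P(data | bag B) = (4/7)(3/7)(3/7)(4/7) = 0.059975; P(data | bag C) = (5/7)(2/7)(2/7)(5/7) = 0.041649; P(data | bag D) = (3/12)(9/12)(9/12)(3/12) = 0.035156; P(data | bag E) = (7/11)(4/11)(4/11)(7/11) = 0.053548.
Weighting by the prior gives 1/5 · 0.0576 = 0.01152, 1/5 · 0.059975 = 0.011995, 1/5 · 0.041649 = 0.0083299, 1/5 · 0.035156 = 0.0070313, 1/5 · 0.053548 = 0.01071; these sum to 0.049586.
So P(bag D | data) = (0.0070313) / (0.049586) = 0.1418.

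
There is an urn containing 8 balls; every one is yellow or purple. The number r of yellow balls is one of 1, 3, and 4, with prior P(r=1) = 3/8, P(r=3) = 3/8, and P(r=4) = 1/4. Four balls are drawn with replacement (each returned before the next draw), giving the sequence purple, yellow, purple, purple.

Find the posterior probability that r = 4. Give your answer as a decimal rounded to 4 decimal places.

Under each hypothesis, the probability of the observed sequence is: P(data | r = 1) = (7/8)(1/8)(7/8)(7/8) = 0.08374; P(data | r = 3) = (5/8)(3/8)(5/8)(5/8) = 0.091553; P(data | r = 4) = (4/8)(4/8)(4/8)(4/8) = 0.0625.
Weighting by the prior gives 3/8 · 0.08374 = 0.031403, 3/8 · 0.091553 = 0.034332, 1/4 · 0.0625 = 0.015625; summing to 0.08136.
By Bayes' rule, P(r = 4 | data) = (0.015625) / (0.08136) = 0.19205.

0.1920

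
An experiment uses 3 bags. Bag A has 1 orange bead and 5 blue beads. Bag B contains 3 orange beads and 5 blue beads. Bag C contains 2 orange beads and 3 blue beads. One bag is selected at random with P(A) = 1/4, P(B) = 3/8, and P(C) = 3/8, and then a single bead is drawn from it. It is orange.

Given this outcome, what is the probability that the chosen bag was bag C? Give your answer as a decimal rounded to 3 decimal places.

The likelihood of this draw under each hypothesis: P(data | bag A) = (1/6) = 1/6; P(data | bag B) = (3/8) = 3/8; P(data | bag C) = (2/5) = 2/5.
The prior-weighted likelihoods are 1/4 · 1/6 = 1/24, 3/8 · 3/8 = 9/64, 3/8 · 2/5 = 3/20; summing to 319/960.
Hence P(bag C | data) = (3/20) / (319/960) = 144/319.

0.451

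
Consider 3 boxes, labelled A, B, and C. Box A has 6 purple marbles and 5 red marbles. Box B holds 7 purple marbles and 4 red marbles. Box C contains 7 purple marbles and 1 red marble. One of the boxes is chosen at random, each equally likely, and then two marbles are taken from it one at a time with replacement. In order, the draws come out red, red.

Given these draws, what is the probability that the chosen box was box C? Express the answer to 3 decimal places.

0.044

Compute the likelihood of the observed sequence for each case: P(data | box A) = (5/11)(5/11) = 0.20661; P(data | box B) = (4/11)(4/11) = 0.13223; P(data | box C) = (1/8)(1/8) = 0.015625.
Weighting by the prior gives 1/3 · 0.20661 = 0.068871, 1/3 · 0.13223 = 0.044077, 1/3 · 0.015625 = 0.0052083; with total 0.11816.
Therefore the posterior P(box C | data) = (0.0052083) / (0.11816) = 0.04408.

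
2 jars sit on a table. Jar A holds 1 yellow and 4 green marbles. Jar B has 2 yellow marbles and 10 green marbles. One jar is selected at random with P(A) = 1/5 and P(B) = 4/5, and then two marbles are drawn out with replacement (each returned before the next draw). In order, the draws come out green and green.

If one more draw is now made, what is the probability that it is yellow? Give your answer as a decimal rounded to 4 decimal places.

Under each hypothesis, the probability of the observed sequence is: P(data | jar A) = (4/5)(4/5) = 0.64; P(data | jar B) = (10/12)(10/12) = 0.69444.
Weighting by the prior gives 1/5 · 0.64 = 0.128, 4/5 · 0.69444 = 0.55556; summing to 0.68356.
The posterior is then P(jar A | data) = 0.18726, P(jar B | data) = 0.81274.
Averaging over the posterior, P(yellow next | data) = (1/5)(0.18726) + (1/6)(0.81274) = 0.17291.

0.1729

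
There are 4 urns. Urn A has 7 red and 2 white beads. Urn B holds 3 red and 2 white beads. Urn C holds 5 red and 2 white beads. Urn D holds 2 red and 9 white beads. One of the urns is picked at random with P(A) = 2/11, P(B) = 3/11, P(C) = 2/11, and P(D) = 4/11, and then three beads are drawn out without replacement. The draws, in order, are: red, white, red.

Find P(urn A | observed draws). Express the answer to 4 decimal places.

The likelihood of the observed sequence under each hypothesis: P(data | urn A) = (7/9)(2/8)(6/7) = 0.16667; P(data | urn B) = (3/5)(2/4)(2/3) = 0.2; P(data | urn C) = (5/7)(2/6)(4/5) = 0.19048; P(data | urn D) = (2/11)(9/10)(1/9) = 0.018182.
Weighting by the prior gives 2/11 · 0.16667 = 0.030303, 3/11 · 0.2 = 0.054545, 2/11 · 0.19048 = 0.034632, 4/11 · 0.018182 = 0.0066116; these sum to 0.12609.
By Bayes' rule, P(urn A | data) = (0.030303) / (0.12609) = 0.24032.

0.2403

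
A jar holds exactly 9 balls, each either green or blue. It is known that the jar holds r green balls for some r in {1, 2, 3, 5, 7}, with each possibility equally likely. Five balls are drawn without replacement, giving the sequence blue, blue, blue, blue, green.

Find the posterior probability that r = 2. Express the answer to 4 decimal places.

Under each hypothesis, the probability of the observed sequence is: P(data | r = 1) = (8/9)(7/8)(6/7)(5/6)(1/5) = 1/9; P(data | r = 2) = (7/9)(6/8)(5/7)(4/6)(2/5) = 1/9; P(data | r = 3) = (6/9)(5/8)(4/7)(3/6)(3/5) = 1/14; P(data | r = 5) = (4/9)(3/8)(2/7)(1/6)(5/5) = 1/126; P(data | r = 7) = (2/9)(1/8)(0/7) = 0.
The prior-weighted likelihoods are 1/5 · 1/9 = 1/45, 1/5 · 1/9 = 1/45, 1/5 · 1/14 = 1/70, 1/5 · 1/126 = 1/630, 1/5 · 0 = 0; with total 19/315.
So P(r = 2 | data) = (1/45) / (19/315) = 7/19.

0.3684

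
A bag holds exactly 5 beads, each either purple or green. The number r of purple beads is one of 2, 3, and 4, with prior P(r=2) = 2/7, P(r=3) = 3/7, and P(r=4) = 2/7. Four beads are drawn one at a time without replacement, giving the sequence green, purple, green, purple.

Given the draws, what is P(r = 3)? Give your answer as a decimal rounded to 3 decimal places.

0.600

Compute the likelihood of the observed sequence for each case: P(data | r = 2) = (3/5)(2/4)(2/3)(1/2) = 1/10; P(data | r = 3) = (2/5)(3/4)(1/3)(2/2) = 1/10; P(data | r = 4) = (1/5)(4/4)(0/3) = 0.
Multiplying each by its prior: 2/7 · 1/10 = 1/35, 3/7 · 1/10 = 3/70, 2/7 · 0 = 0; these sum to 1/14.
Hence P(r = 3 | data) = (3/70) / (1/14) = 3/5.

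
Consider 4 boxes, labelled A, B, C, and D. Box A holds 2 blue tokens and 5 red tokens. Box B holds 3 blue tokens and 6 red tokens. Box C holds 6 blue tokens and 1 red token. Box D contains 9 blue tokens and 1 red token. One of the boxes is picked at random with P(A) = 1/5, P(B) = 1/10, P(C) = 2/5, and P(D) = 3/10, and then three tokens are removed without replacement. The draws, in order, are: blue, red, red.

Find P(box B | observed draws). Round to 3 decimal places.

0.319

Under each hypothesis, the probability of the observed sequence is: P(data | box A) = (2/7)(5/6)(4/5) = 4/21; P(data | box B) = (3/9)(6/8)(5/7) = 5/28; P(data | box C) = (6/7)(1/6)(0/5) = 0; P(data | box D) = (9/10)(1/9)(0/8) = 0.
Multiplying each by its prior: 1/5 · 4/21 = 4/105, 1/10 · 5/28 = 1/56, 2/5 · 0 = 0, 3/10 · 0 = 0; with total 47/840.
By Bayes' rule, P(box B | data) = (1/56) / (47/840) = 15/47.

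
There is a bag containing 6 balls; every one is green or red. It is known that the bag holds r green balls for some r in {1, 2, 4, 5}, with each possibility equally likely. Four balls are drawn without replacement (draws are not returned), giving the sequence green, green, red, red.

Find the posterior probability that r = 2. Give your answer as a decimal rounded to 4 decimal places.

0.5000

Under each hypothesis, the probability of the observed sequence is: P(data | r = 1) = (1/6)(0/5) = 0; P(data | r = 2) = (2/6)(1/5)(4/4)(3/3) = 1/15; P(data | r = 4) = (4/6)(3/5)(2/4)(1/3) = 1/15; P(data | r = 5) = (5/6)(4/5)(1/4)(0/3) = 0.
Weighting by the prior gives 1/4 · 0 = 0, 1/4 · 1/15 = 1/60, 1/4 · 1/15 = 1/60, 1/4 · 0 = 0; summing to 1/30.
Hence P(r = 2 | data) = (1/60) / (1/30) = 1/2.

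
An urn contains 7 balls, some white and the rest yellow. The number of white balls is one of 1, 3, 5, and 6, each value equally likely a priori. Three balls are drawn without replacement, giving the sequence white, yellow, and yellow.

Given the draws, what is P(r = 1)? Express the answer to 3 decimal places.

The likelihood of the observed sequence under each hypothesis: P(data | r = 1) = (1/7)(6/6)(5/5) = 1/7; P(data | r = 3) = (3/7)(4/6)(3/5) = 6/35; P(data | r = 5) = (5/7)(2/6)(1/5) = 1/21; P(data | r = 6) = (6/7)(1/6)(0/5) = 0.
Weighting by the prior gives 1/4 · 1/7 = 1/28, 1/4 · 6/35 = 3/70, 1/4 · 1/21 = 1/84, 1/4 · 0 = 0; these sum to 19/210.
So P(r = 1 | data) = (1/28) / (19/210) = 15/38.

0.395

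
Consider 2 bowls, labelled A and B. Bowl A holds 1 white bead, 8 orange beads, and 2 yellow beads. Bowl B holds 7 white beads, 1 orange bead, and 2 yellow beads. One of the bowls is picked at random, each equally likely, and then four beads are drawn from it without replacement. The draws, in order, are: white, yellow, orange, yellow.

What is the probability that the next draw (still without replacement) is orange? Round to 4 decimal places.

Under each hypothesis, the probability of the observed sequence is: P(data | bowl A) = (1/11)(2/10)(8/9)(1/8) = 0.0020202; P(data | bowl B) = (7/10)(2/9)(1/8)(1/7) = 0.0027778.
Weighting by the prior gives 1/2 · 0.0020202 = 0.0010101, 1/2 · 0.0027778 = 0.0013889; these sum to 0.002399.
Dividing through by the total gives posterior P(bowl A | data) = 0.42105, P(bowl B | data) = 0.57895.
The predictive probability is P(orange next | data) = (1)(0.42105) + (0)(0.57895) = 0.42105.

0.4211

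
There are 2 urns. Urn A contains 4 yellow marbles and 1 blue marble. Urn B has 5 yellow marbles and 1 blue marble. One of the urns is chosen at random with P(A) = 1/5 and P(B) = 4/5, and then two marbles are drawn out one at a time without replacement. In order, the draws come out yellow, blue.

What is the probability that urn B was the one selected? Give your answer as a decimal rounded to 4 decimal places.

0.7692

For each hypothesis, P(data | H) works out to: P(data | urn A) = (4/5)(1/4) = 1/5; P(data | urn B) = (5/6)(1/5) = 1/6.
The prior-weighted likelihoods are 1/5 · 1/5 = 1/25, 4/5 · 1/6 = 2/15; summing to 13/75.
By Bayes' rule, P(urn B | data) = (2/15) / (13/75) = 10/13.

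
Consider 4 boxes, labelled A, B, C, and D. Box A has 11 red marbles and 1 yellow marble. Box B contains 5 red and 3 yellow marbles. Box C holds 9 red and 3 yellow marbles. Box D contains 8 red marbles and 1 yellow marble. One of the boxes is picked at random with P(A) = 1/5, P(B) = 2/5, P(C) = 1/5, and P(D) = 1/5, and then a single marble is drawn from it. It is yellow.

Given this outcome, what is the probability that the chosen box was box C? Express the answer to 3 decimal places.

0.209

For each hypothesis, P(data | H) works out to: P(data | box A) = (1/12) = 1/12; P(data | box B) = (3/8) = 3/8; P(data | box C) = (3/12) = 1/4; P(data | box D) = (1/9) = 1/9.
Weighting by the prior gives 1/5 · 1/12 = 1/60, 2/5 · 3/8 = 3/20, 1/5 · 1/4 = 1/20, 1/5 · 1/9 = 1/45; these sum to 43/180.
Therefore the posterior P(box C | data) = (1/20) / (43/180) = 9/43.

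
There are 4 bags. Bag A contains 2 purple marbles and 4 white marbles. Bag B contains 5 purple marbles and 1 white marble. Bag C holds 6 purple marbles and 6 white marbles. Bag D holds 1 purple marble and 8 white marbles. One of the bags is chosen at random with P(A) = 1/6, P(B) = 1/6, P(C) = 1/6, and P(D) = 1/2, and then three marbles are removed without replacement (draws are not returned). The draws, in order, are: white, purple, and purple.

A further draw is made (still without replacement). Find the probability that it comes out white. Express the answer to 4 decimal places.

0.3852

Under each hypothesis, the probability of the observed sequence is: P(data | bag A) = (4/6)(2/5)(1/4) = 1/15; P(data | bag B) = (1/6)(5/5)(4/4) = 1/6; P(data | bag C) = (6/12)(6/11)(5/10) = 3/22; P(data | bag D) = (8/9)(1/8)(0/7) = 0.
Multiplying each by its prior: 1/6 · 1/15 = 1/90, 1/6 · 1/6 = 1/36, 1/6 · 3/22 = 1/44, 1/2 · 0 = 0; summing to 61/990.
Normalising, the posterior is P(bag A | data) = 11/61, P(bag B | data) = 55/122, P(bag C | data) = 45/122, P(bag D | data) = 0.
So P(white next | data) = Σ P(white next | H) P(H | data) = (1)(11/61) + (0)(55/122) + (5/9)(45/122) = 47/122.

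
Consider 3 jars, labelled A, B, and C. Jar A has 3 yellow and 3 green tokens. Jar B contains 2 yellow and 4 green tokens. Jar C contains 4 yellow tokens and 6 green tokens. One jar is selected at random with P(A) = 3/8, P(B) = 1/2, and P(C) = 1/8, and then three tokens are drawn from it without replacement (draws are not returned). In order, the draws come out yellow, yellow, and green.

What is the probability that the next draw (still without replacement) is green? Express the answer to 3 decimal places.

Under each hypothesis, the probability of the observed sequence is: P(data | jar A) = (3/6)(2/5)(3/4) = 3/20; P(data | jar B) = (2/6)(1/5)(4/4) = 1/15; P(data | jar C) = (4/10)(3/9)(6/8) = 1/10.
Multiplying each by its prior: 3/8 · 3/20 = 9/160, 1/2 · 1/15 = 1/30, 1/8 · 1/10 = 1/80; summing to 49/480.
Normalising, the posterior is P(jar A | data) = 27/49, P(jar B | data) = 16/49, P(jar C | data) = 6/49.
The predictive probability is P(green next | data) = (2/3)(27/49) + (1)(16/49) + (5/7)(6/49) = 268/343.

0.781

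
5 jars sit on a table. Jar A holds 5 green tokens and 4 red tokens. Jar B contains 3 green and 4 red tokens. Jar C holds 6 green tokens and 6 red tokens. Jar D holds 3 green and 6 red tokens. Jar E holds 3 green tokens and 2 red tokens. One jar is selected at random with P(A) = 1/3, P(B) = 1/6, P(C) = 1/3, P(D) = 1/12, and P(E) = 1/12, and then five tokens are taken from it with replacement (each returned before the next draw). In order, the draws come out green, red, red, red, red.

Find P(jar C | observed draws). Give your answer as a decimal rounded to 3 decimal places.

For each hypothesis, P(data | H) works out to: P(data | jar A) = (5/9)(4/9)(4/9)(4/9)(4/9) = 0.021677; P(data | jar B) = (3/7)(4/7)(4/7)(4/7)(4/7) = 0.045695; P(data | jar C) = (6/12)(6/12)(6/12)(6/12)(6/12) = 0.03125; P(data | jar D) = (3/9)(6/9)(6/9)(6/9)(6/9) = 0.065844; P(data | jar E) = (3/5)(2/5)(2/5)(2/5)(2/5) = 0.01536.
Multiplying each by its prior: 1/3 · 0.021677 = 0.0072256, 1/6 · 0.045695 = 0.0076159, 1/3 · 0.03125 = 0.010417, 1/12 · 0.065844 = 0.005487, 1/12 · 0.01536 = 0.00128; with total 0.032025.
By Bayes' rule, P(jar C | data) = (0.010417) / (0.032025) = 0.32527.

0.325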